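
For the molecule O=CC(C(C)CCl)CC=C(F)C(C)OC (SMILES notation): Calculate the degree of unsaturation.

Degree of unsaturation = (number of rings) + (number of π bonds).
Ring closures in the SMILES: 0.
π bonds: 2 double bonds (each 1 DoU) → 2 DoU from unsaturation.
Total DoU = 0 + 2 = 2.

2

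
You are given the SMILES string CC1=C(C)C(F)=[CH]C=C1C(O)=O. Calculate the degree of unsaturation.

Degree of unsaturation = (number of rings) + (number of π bonds).
Ring closures in the SMILES: 1.
π bonds: 4 double bonds (each 1 DoU) → 4 DoU from unsaturation.
Total DoU = 1 + 4 = 5.

5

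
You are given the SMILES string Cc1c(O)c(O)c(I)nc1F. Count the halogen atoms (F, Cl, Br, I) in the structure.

2

Halogen atoms appear at heavy-atom positions 8, 11 (1×F, 1×I).
Other groups present: 2 hydroxyl.
Halogen count: 2.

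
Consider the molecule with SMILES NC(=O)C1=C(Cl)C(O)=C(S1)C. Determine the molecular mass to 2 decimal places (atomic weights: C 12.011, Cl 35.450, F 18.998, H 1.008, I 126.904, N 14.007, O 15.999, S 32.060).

191.63 g/mol

First, the molecular formula is C6H6ClNO2S (counting implicit H from valence).
  C: 6 × 12.011 = 72.066
  Cl: 1 × 35.450 = 35.450
  H: 6 × 1.008 = 6.048
  N: 1 × 14.007 = 14.007
  O: 2 × 15.999 = 31.998
  S: 1 × 32.060 = 32.060
Sum: 6×12.011 + 1×35.450 + 6×1.008 + 1×14.007 + 2×15.999 + 1×32.060 = 191.629 → 191.63 g/mol.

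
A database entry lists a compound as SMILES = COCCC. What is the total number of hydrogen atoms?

Walk through each heavy atom and fill implicit hydrogens from standard valence (C 4, N 3, O 2, S 2, halogen 1):
  atom 1: C, bond orders sum to 1 (valence 4) → 3 H
  atom 2: O, bond orders sum to 2 (valence 2) → 0 H
  atom 3: C, bond orders sum to 2 (valence 4) → 2 H
  atom 4: C, bond orders sum to 2 (valence 4) → 2 H
  atom 5: C, bond orders sum to 1 (valence 4) → 3 H
Total hydrogens: 10.

10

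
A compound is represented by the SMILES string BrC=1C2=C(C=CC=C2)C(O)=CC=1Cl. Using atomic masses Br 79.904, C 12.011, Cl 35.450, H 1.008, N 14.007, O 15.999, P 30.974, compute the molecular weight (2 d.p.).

257.51 g/mol

First, the molecular formula is C10H6BrClO (counting implicit H from valence).
  Br: 1 × 79.904 = 79.904
  C: 10 × 12.011 = 120.110
  Cl: 1 × 35.450 = 35.450
  H: 6 × 1.008 = 6.048
  O: 1 × 15.999 = 15.999
Sum: 1×79.904 + 10×12.011 + 1×35.450 + 6×1.008 + 1×15.999 = 257.511 → 257.51 g/mol.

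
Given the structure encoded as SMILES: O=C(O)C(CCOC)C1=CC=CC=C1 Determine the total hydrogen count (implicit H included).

14

Walk through each heavy atom and fill implicit hydrogens from standard valence (C 4, N 3, O 2, S 2, halogen 1):
  atom 1: O, bond orders sum to 2 (valence 2) → 0 H
  atom 2: C, bond orders sum to 4 (valence 4) → 0 H
  atom 3: O, bond orders sum to 1 (valence 2) → 1 H
  atom 4: C, bond orders sum to 3 (valence 4) → 1 H
  atom 5: C, bond orders sum to 2 (valence 4) → 2 H
  atom 6: C, bond orders sum to 2 (valence 4) → 2 H
  atom 7: O, bond orders sum to 2 (valence 2) → 0 H
  atom 8: C, bond orders sum to 1 (valence 4) → 3 H
  atom 9: C, bond orders sum to 4 (valence 4) → 0 H
  atom 10: C, bond orders sum to 3 (valence 4) → 1 H
  atom 11: C, bond orders sum to 3 (valence 4) → 1 H
  atom 12: C, bond orders sum to 3 (valence 4) → 1 H
  atom 13: C, bond orders sum to 3 (valence 4) → 1 H
  atom 14: C, bond orders sum to 3 (valence 4) → 1 H
Total hydrogens: 14.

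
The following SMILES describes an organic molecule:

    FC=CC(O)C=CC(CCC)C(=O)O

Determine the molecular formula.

C10H15FO3

Walk through each heavy atom and fill implicit hydrogens from standard valence (C 4, N 3, O 2, S 2, halogen 1):
  atom 1: F (halogen, monovalent) → 0 H
  atom 2: C, bond orders sum to 3 (valence 4) → 1 H
  atom 3: C, bond orders sum to 3 (valence 4) → 1 H
  atom 4: C, bond orders sum to 3 (valence 4) → 1 H
  atom 5: O, bond orders sum to 1 (valence 2) → 1 H
  atom 6: C, bond orders sum to 3 (valence 4) → 1 H
  atom 7: C, bond orders sum to 3 (valence 4) → 1 H
  atom 8: C, bond orders sum to 3 (valence 4) → 1 H
  atom 9: C, bond orders sum to 2 (valence 4) → 2 H
  atom 10: C, bond orders sum to 2 (valence 4) → 2 H
  atom 11: C, bond orders sum to 1 (valence 4) → 3 H
  atom 12: C, bond orders sum to 4 (valence 4) → 0 H
  atom 13: O, bond orders sum to 2 (valence 2) → 0 H
  atom 14: O, bond orders sum to 1 (valence 2) → 1 H
Totals → C:10, H:15, F:1, O:3.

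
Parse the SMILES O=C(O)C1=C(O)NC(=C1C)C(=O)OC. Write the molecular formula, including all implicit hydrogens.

C8H9NO5

Walk through each heavy atom and fill implicit hydrogens from standard valence (C 4, N 3, O 2, S 2, halogen 1):
  atom 1: O, bond orders sum to 2 (valence 2) → 0 H
  atom 2: C, bond orders sum to 4 (valence 4) → 0 H
  atom 3: O, bond orders sum to 1 (valence 2) → 1 H
  atom 4: C, bond orders sum to 4 (valence 4) → 0 H
  atom 5: C, bond orders sum to 4 (valence 4) → 0 H
  atom 6: O, bond orders sum to 1 (valence 2) → 1 H
  atom 7: N, bond orders sum to 2 (valence 3) → 1 H
  atom 8: C, bond orders sum to 4 (valence 4) → 0 H
  atom 9: C, bond orders sum to 4 (valence 4) → 0 H
  atom 10: C, bond orders sum to 1 (valence 4) → 3 H
  atom 11: C, bond orders sum to 4 (valence 4) → 0 H
  atom 12: O, bond orders sum to 2 (valence 2) → 0 H
  atom 13: O, bond orders sum to 2 (valence 2) → 0 H
  atom 14: C, bond orders sum to 1 (valence 4) → 3 H
Totals → C:8, H:9, N:1, O:5.
In Hill order: C8H9NO5.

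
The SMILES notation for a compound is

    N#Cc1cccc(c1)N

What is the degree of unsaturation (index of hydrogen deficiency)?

Molecular formula: C7H6N2.
DoU = (2C + 2 + N − H − X) / 2, where X is the halogen count and O/S are ignored.
    = (2·7 + 2 + 2 − 6 − 0) / 2 = 12 / 2 = 6.

6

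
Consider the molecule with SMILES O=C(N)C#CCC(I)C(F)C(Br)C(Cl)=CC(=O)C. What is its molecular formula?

C11H11BrClFINO2

Walk through each heavy atom and fill implicit hydrogens from standard valence (C 4, N 3, O 2, S 2, halogen 1):
  atom 1: O, bond orders sum to 2 (valence 2) → 0 H
  atom 2: C, bond orders sum to 4 (valence 4) → 0 H
  atom 3: N, bond orders sum to 1 (valence 3) → 2 H
  atom 4: C, bond orders sum to 4 (valence 4) → 0 H
  atom 5: C, bond orders sum to 4 (valence 4) → 0 H
  atom 6: C, bond orders sum to 2 (valence 4) → 2 H
  atom 7: C, bond orders sum to 3 (valence 4) → 1 H
  atom 8: I (halogen, monovalent) → 0 H
  atom 9: C, bond orders sum to 3 (valence 4) → 1 H
  atom 10: F (halogen, monovalent) → 0 H
  atom 11: C, bond orders sum to 3 (valence 4) → 1 H
  atom 12: Br (halogen, monovalent) → 0 H
  atom 13: C, bond orders sum to 4 (valence 4) → 0 H
  atom 14: Cl (halogen, monovalent) → 0 H
  atom 15: C, bond orders sum to 3 (valence 4) → 1 H
  atom 16: C, bond orders sum to 4 (valence 4) → 0 H
  atom 17: O, bond orders sum to 2 (valence 2) → 0 H
  atom 18: C, bond orders sum to 1 (valence 4) → 3 H
Totals → C:11, H:11, Br:1, Cl:1, F:1, I:1, N:1, O:2.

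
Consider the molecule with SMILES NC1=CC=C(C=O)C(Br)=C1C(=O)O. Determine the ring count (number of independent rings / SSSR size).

In SMILES, each pair of matching ring-closure digits denotes one ring-closing bond; the number of such bonds equals the number of independent rings.
Ring-closure bonds here: 1.

1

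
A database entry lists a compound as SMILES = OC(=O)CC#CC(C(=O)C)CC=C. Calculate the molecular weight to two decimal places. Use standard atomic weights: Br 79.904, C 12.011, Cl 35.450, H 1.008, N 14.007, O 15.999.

180.20 g/mol

First, the molecular formula is C10H12O3 (counting implicit H from valence).
  C: 10 × 12.011 = 120.110
  H: 12 × 1.008 = 12.096
  O: 3 × 15.999 = 47.997
Sum: 10×12.011 + 12×1.008 + 3×15.999 = 180.203 → 180.20 g/mol.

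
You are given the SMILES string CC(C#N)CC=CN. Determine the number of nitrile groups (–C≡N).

The nitrile motif appears at heavy-atom position 3 in the SMILES.
Other groups present: 1 alkene, 1 primary amine.
Nitrile count: 1.

1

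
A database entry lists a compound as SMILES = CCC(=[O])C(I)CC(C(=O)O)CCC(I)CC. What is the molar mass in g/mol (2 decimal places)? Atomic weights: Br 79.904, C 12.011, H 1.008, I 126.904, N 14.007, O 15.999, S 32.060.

466.10 g/mol

First, the molecular formula is C12H20I2O3 (counting implicit H from valence).
  C: 12 × 12.011 = 144.132
  H: 20 × 1.008 = 20.160
  I: 2 × 126.904 = 253.808
  O: 3 × 15.999 = 47.997
Sum: 12×12.011 + 20×1.008 + 2×126.904 + 3×15.999 = 466.097 → 466.10 g/mol.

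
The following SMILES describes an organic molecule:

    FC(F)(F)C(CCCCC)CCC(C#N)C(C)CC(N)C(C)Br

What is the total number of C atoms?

Count every carbon token in the SMILES (each C, including those in ring-closure positions and inside branches).
Carbon count: 17.

17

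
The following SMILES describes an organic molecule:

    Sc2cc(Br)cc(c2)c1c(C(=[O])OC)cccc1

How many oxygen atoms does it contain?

2

Scan the SMILES for O atoms (remember two-letter symbols like Cl and Br are single atoms).
Oxygen count: 2.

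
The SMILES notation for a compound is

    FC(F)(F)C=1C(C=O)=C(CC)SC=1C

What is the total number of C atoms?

9

Count every carbon token in the SMILES (each C, including those in ring-closure positions and inside branches).
Carbon count: 9.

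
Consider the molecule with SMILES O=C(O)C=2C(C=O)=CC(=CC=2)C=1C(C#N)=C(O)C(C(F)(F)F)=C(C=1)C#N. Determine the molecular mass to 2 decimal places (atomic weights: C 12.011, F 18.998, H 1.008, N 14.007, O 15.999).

First, the molecular formula is C17H7F3N2O4 (counting implicit H from valence).
  C: 17 × 12.011 = 204.187
  F: 3 × 18.998 = 56.994
  H: 7 × 1.008 = 7.056
  N: 2 × 14.007 = 28.014
  O: 4 × 15.999 = 63.996
Sum: 17×12.011 + 3×18.998 + 7×1.008 + 2×14.007 + 4×15.999 = 360.247 → 360.25 g/mol.

360.25 g/mol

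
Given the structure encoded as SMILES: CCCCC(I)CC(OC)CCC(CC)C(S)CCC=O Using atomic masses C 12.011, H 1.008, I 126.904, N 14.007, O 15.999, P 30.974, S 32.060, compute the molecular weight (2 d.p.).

First, the molecular formula is C17H33IO2S (counting implicit H from valence).
  C: 17 × 12.011 = 204.187
  H: 33 × 1.008 = 33.264
  I: 1 × 126.904 = 126.904
  O: 2 × 15.999 = 31.998
  S: 1 × 32.060 = 32.060
Sum: 17×12.011 + 33×1.008 + 1×126.904 + 2×15.999 + 1×32.060 = 428.413 → 428.41 g/mol.

428.41 g/mol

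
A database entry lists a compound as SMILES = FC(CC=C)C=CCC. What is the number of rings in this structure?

0

In SMILES, each pair of matching ring-closure digits denotes one ring-closing bond; the number of such bonds equals the number of independent rings.
Ring-closure bonds here: 0.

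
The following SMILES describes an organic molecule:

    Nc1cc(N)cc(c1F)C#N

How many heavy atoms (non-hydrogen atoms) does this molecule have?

11

Every atom symbol written in the SMILES (organic subset) is one heavy atom; implicit H are not written.
Heavy atoms by element → C:7, F:1, N:3.
Total: 11.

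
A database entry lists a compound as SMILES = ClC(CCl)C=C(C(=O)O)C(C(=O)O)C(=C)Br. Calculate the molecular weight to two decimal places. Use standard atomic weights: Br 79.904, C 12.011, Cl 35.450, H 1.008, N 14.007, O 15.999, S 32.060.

First, the molecular formula is C9H9BrCl2O4 (counting implicit H from valence).
  Br: 1 × 79.904 = 79.904
  C: 9 × 12.011 = 108.099
  Cl: 2 × 35.450 = 70.900
  H: 9 × 1.008 = 9.072
  O: 4 × 15.999 = 63.996
Sum: 1×79.904 + 9×12.011 + 2×35.450 + 9×1.008 + 4×15.999 = 331.971 → 331.97 g/mol.

331.97 g/mol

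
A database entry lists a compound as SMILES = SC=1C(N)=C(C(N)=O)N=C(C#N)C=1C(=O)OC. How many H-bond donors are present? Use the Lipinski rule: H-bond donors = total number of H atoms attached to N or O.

4

Donors: find every N or O and count the H atoms it carries.
  atom 4 (N): bond orders sum to 1 → 2 H
  atom 7 (N): bond orders sum to 1 → 2 H
  atom 8 (O): bond orders sum to 2 → 0 H
  atom 9 (N): bond orders sum to 3 → 0 H
  atom 12 (N): bond orders sum to 3 → 0 H
  atom 15 (O): bond orders sum to 2 → 0 H
  atom 16 (O): bond orders sum to 2 → 0 H
Lipinski HBD = 4.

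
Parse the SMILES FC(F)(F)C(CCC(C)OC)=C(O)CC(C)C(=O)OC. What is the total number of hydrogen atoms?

Walk through each heavy atom and fill implicit hydrogens from standard valence (C 4, N 3, O 2, S 2, halogen 1):
  atom 1: F (halogen, monovalent) → 0 H
  atom 2: C, bond orders sum to 4 (valence 4) → 0 H
  atom 3: F (halogen, monovalent) → 0 H
  atom 4: F (halogen, monovalent) → 0 H
  atom 5: C, bond orders sum to 4 (valence 4) → 0 H
  atom 6: C, bond orders sum to 2 (valence 4) → 2 H
  atom 7: C, bond orders sum to 2 (valence 4) → 2 H
  atom 8: C, bond orders sum to 3 (valence 4) → 1 H
  atom 9: C, bond orders sum to 1 (valence 4) → 3 H
  atom 10: O, bond orders sum to 2 (valence 2) → 0 H
  atom 11: C, bond orders sum to 1 (valence 4) → 3 H
  atom 12: C, bond orders sum to 4 (valence 4) → 0 H
  atom 13: O, bond orders sum to 1 (valence 2) → 1 H
  atom 14: C, bond orders sum to 2 (valence 4) → 2 H
  atom 15: C, bond orders sum to 3 (valence 4) → 1 H
  atom 16: C, bond orders sum to 1 (valence 4) → 3 H
  atom 17: C, bond orders sum to 4 (valence 4) → 0 H
  atom 18: O, bond orders sum to 2 (valence 2) → 0 H
  atom 19: O, bond orders sum to 2 (valence 2) → 0 H
  atom 20: C, bond orders sum to 1 (valence 4) → 3 H
Total hydrogens: 21.

21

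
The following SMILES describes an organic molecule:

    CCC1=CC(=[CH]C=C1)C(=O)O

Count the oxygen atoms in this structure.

Scan the SMILES for O atoms (remember two-letter symbols like Cl and Br are single atoms).
Oxygen count: 2.

2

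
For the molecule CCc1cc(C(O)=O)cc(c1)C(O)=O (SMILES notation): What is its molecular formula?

C10H10O4

Walk through each heavy atom and fill implicit hydrogens from standard valence (C 4, N 3, O 2, S 2, halogen 1); for lowercase aromatic atoms, an aromatic c carries 1 H when it has two neighbours and 0 H with three, and aromatic n carries 0 H:
  atom 1: C, bond orders sum to 1 (valence 4) → 3 H
  atom 2: C, bond orders sum to 2 (valence 4) → 2 H
  atom 3: aromatic c, 3 neighbours → 0 H
  atom 4: aromatic c, 2 neighbours → 1 H
  atom 5: aromatic c, 3 neighbours → 0 H
  atom 6: C, bond orders sum to 4 (valence 4) → 0 H
  atom 7: O, bond orders sum to 1 (valence 2) → 1 H
  atom 8: O, bond orders sum to 2 (valence 2) → 0 H
  atom 9: aromatic c, 2 neighbours → 1 H
  atom 10: aromatic c, 3 neighbours → 0 H
  atom 11: aromatic c, 2 neighbours → 1 H
  atom 12: C, bond orders sum to 4 (valence 4) → 0 H
  atom 13: O, bond orders sum to 1 (valence 2) → 1 H
  atom 14: O, bond orders sum to 2 (valence 2) → 0 H
Totals → C:10, H:10, O:4.
In Hill order: C10H10O4.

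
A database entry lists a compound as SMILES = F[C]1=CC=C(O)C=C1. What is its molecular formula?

C6H5FO

Walk through each heavy atom and fill implicit hydrogens from standard valence (C 4, N 3, O 2, S 2, halogen 1):
  atom 1: F (halogen, monovalent) → 0 H
  atom 2: C with explicit H count 0
  atom 3: C, bond orders sum to 3 (valence 4) → 1 H
  atom 4: C, bond orders sum to 3 (valence 4) → 1 H
  atom 5: C, bond orders sum to 4 (valence 4) → 0 H
  atom 6: O, bond orders sum to 1 (valence 2) → 1 H
  atom 7: C, bond orders sum to 3 (valence 4) → 1 H
  atom 8: C, bond orders sum to 3 (valence 4) → 1 H
Totals → C:6, H:5, F:1, O:1.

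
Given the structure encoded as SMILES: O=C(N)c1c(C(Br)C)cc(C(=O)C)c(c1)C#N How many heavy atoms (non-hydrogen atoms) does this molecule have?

Every atom symbol written in the SMILES (organic subset) is one heavy atom; implicit H are not written.
Heavy atoms by element → Br:1, C:12, N:2, O:2.
Total: 17.

17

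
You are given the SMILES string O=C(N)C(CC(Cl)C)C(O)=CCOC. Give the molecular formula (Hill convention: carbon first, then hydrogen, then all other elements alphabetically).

C9H16ClNO3

Walk through each heavy atom and fill implicit hydrogens from standard valence (C 4, N 3, O 2, S 2, halogen 1):
  atom 1: O, bond orders sum to 2 (valence 2) → 0 H
  atom 2: C, bond orders sum to 4 (valence 4) → 0 H
  atom 3: N, bond orders sum to 1 (valence 3) → 2 H
  atom 4: C, bond orders sum to 3 (valence 4) → 1 H
  atom 5: C, bond orders sum to 2 (valence 4) → 2 H
  atom 6: C, bond orders sum to 3 (valence 4) → 1 H
  atom 7: Cl (halogen, monovalent) → 0 H
  atom 8: C, bond orders sum to 1 (valence 4) → 3 H
  atom 9: C, bond orders sum to 4 (valence 4) → 0 H
  atom 10: O, bond orders sum to 1 (valence 2) → 1 H
  atom 11: C, bond orders sum to 3 (valence 4) → 1 H
  atom 12: C, bond orders sum to 2 (valence 4) → 2 H
  atom 13: O, bond orders sum to 2 (valence 2) → 0 H
  atom 14: C, bond orders sum to 1 (valence 4) → 3 H
Totals → C:9, H:16, Cl:1, N:1, O:3.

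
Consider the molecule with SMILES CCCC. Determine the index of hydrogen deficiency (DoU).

Degree of unsaturation = (number of rings) + (number of π bonds).
Ring closures in the SMILES: 0.
π bonds: none → 0 DoU from unsaturation.
Total DoU = 0 + 0 = 0.

0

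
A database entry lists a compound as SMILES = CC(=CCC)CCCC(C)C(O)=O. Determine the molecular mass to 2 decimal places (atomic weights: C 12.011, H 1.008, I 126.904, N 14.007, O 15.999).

First, the molecular formula is C11H20O2 (counting implicit H from valence).
  C: 11 × 12.011 = 132.121
  H: 20 × 1.008 = 20.160
  O: 2 × 15.999 = 31.998
Sum: 11×12.011 + 20×1.008 + 2×15.999 = 184.279 → 184.28 g/mol.

184.28 g/mol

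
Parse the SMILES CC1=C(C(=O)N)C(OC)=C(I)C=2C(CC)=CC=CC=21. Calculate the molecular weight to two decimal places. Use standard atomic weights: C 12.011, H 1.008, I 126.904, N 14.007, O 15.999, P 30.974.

First, the molecular formula is C15H16INO2 (counting implicit H from valence).
  C: 15 × 12.011 = 180.165
  H: 16 × 1.008 = 16.128
  I: 1 × 126.904 = 126.904
  N: 1 × 14.007 = 14.007
  O: 2 × 15.999 = 31.998
Sum: 15×12.011 + 16×1.008 + 1×126.904 + 1×14.007 + 2×15.999 = 369.202 → 369.20 g/mol.

369.20 g/mol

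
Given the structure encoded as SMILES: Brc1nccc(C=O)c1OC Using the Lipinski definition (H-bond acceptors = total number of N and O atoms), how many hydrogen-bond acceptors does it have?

3

N atoms: 1; O atoms: 2.
Lipinski HBA = 1 + 2 = 3.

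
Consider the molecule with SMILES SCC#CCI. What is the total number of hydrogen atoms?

Walk through each heavy atom and fill implicit hydrogens from standard valence (C 4, N 3, O 2, S 2, halogen 1):
  atom 1: S, bond orders sum to 1 (valence 2) → 1 H
  atom 2: C, bond orders sum to 2 (valence 4) → 2 H
  atom 3: C, bond orders sum to 4 (valence 4) → 0 H
  atom 4: C, bond orders sum to 4 (valence 4) → 0 H
  atom 5: C, bond orders sum to 2 (valence 4) → 2 H
  atom 6: I (halogen, monovalent) → 0 H
Total hydrogens: 5.

5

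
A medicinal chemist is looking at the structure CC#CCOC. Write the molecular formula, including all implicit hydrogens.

C5H8O

Walk through each heavy atom and fill implicit hydrogens from standard valence (C 4, N 3, O 2, S 2, halogen 1):
  atom 1: C, bond orders sum to 1 (valence 4) → 3 H
  atom 2: C, bond orders sum to 4 (valence 4) → 0 H
  atom 3: C, bond orders sum to 4 (valence 4) → 0 H
  atom 4: C, bond orders sum to 2 (valence 4) → 2 H
  atom 5: O, bond orders sum to 2 (valence 2) → 0 H
  atom 6: C, bond orders sum to 1 (valence 4) → 3 H
Totals → C:5, H:8, O:1.
In Hill order: C5H8O.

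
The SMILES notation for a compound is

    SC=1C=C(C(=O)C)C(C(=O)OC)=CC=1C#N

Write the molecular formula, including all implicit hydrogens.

C11H9NO3S

Walk through each heavy atom and fill implicit hydrogens from standard valence (C 4, N 3, O 2, S 2, halogen 1):
  atom 1: S, bond orders sum to 1 (valence 2) → 1 H
  atom 2: C, bond orders sum to 4 (valence 4) → 0 H
  atom 3: C, bond orders sum to 3 (valence 4) → 1 H
  atom 4: C, bond orders sum to 4 (valence 4) → 0 H
  atom 5: C, bond orders sum to 4 (valence 4) → 0 H
  atom 6: O, bond orders sum to 2 (valence 2) → 0 H
  atom 7: C, bond orders sum to 1 (valence 4) → 3 H
  atom 8: C, bond orders sum to 4 (valence 4) → 0 H
  atom 9: C, bond orders sum to 4 (valence 4) → 0 H
  atom 10: O, bond orders sum to 2 (valence 2) → 0 H
  atom 11: O, bond orders sum to 2 (valence 2) → 0 H
  atom 12: C, bond orders sum to 1 (valence 4) → 3 H
  atom 13: C, bond orders sum to 3 (valence 4) → 1 H
  atom 14: C, bond orders sum to 4 (valence 4) → 0 H
  atom 15: C, bond orders sum to 4 (valence 4) → 0 H
  atom 16: N, bond orders sum to 3 (valence 3) → 0 H
Totals → C:11, H:9, N:1, O:3, S:1.
In Hill order: C11H9NO3S.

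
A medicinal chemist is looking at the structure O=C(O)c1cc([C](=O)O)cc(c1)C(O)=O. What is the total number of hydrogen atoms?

Walk through each heavy atom and fill implicit hydrogens from standard valence (C 4, N 3, O 2, S 2, halogen 1); for lowercase aromatic atoms, an aromatic c carries 1 H when it has two neighbours and 0 H with three, and aromatic n carries 0 H:
  atom 1: O, bond orders sum to 2 (valence 2) → 0 H
  atom 2: C, bond orders sum to 4 (valence 4) → 0 H
  atom 3: O, bond orders sum to 1 (valence 2) → 1 H
  atom 4: aromatic c, 3 neighbours → 0 H
  atom 5: aromatic c, 2 neighbours → 1 H
  atom 6: aromatic c, 3 neighbours → 0 H
  atom 7: C with explicit H count 0
  atom 8: O, bond orders sum to 2 (valence 2) → 0 H
  atom 9: O, bond orders sum to 1 (valence 2) → 1 H
  atom 10: aromatic c, 2 neighbours → 1 H
  atom 11: aromatic c, 3 neighbours → 0 H
  atom 12: aromatic c, 2 neighbours → 1 H
  atom 13: C, bond orders sum to 4 (valence 4) → 0 H
  atom 14: O, bond orders sum to 1 (valence 2) → 1 H
  atom 15: O, bond orders sum to 2 (valence 2) → 0 H
Total hydrogens: 6.

6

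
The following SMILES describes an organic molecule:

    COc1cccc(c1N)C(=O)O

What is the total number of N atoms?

1

Scan the SMILES for N atoms (remember two-letter symbols like Cl and Br are single atoms).
Nitrogen count: 1.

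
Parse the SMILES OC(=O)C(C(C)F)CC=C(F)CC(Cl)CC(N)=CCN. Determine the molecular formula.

C13H21ClF2N2O2

Walk through each heavy atom and fill implicit hydrogens from standard valence (C 4, N 3, O 2, S 2, halogen 1):
  atom 1: O, bond orders sum to 1 (valence 2) → 1 H
  atom 2: C, bond orders sum to 4 (valence 4) → 0 H
  atom 3: O, bond orders sum to 2 (valence 2) → 0 H
  atom 4: C, bond orders sum to 3 (valence 4) → 1 H
  atom 5: C, bond orders sum to 3 (valence 4) → 1 H
  atom 6: C, bond orders sum to 1 (valence 4) → 3 H
  atom 7: F (halogen, monovalent) → 0 H
  atom 8: C, bond orders sum to 2 (valence 4) → 2 H
  atom 9: C, bond orders sum to 3 (valence 4) → 1 H
  atom 10: C, bond orders sum to 4 (valence 4) → 0 H
  atom 11: F (halogen, monovalent) → 0 H
  atom 12: C, bond orders sum to 2 (valence 4) → 2 H
  atom 13: C, bond orders sum to 3 (valence 4) → 1 H
  atom 14: Cl (halogen, monovalent) → 0 H
  atom 15: C, bond orders sum to 2 (valence 4) → 2 H
  atom 16: C, bond orders sum to 4 (valence 4) → 0 H
  atom 17: N, bond orders sum to 1 (valence 3) → 2 H
  atom 18: C, bond orders sum to 3 (valence 4) → 1 H
  atom 19: C, bond orders sum to 2 (valence 4) → 2 H
  atom 20: N, bond orders sum to 1 (valence 3) → 2 H
Totals → C:13, H:21, Cl:1, F:2, N:2, O:2.
In Hill order: C13H21ClF2N2O2.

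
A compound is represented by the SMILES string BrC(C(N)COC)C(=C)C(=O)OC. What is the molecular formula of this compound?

Walk through each heavy atom and fill implicit hydrogens from standard valence (C 4, N 3, O 2, S 2, halogen 1):
  atom 1: Br (halogen, monovalent) → 0 H
  atom 2: C, bond orders sum to 3 (valence 4) → 1 H
  atom 3: C, bond orders sum to 3 (valence 4) → 1 H
  atom 4: N, bond orders sum to 1 (valence 3) → 2 H
  atom 5: C, bond orders sum to 2 (valence 4) → 2 H
  atom 6: O, bond orders sum to 2 (valence 2) → 0 H
  atom 7: C, bond orders sum to 1 (valence 4) → 3 H
  atom 8: C, bond orders sum to 4 (valence 4) → 0 H
  atom 9: C, bond orders sum to 2 (valence 4) → 2 H
  atom 10: C, bond orders sum to 4 (valence 4) → 0 H
  atom 11: O, bond orders sum to 2 (valence 2) → 0 H
  atom 12: O, bond orders sum to 2 (valence 2) → 0 H
  atom 13: C, bond orders sum to 1 (valence 4) → 3 H
Totals → C:8, H:14, Br:1, N:1, O:3.

C8H14BrNO3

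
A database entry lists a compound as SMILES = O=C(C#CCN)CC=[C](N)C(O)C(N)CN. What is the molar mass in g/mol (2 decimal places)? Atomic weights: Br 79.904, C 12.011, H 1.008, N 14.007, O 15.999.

226.28 g/mol

First, the molecular formula is C10H18N4O2 (counting implicit H from valence).
  C: 10 × 12.011 = 120.110
  H: 18 × 1.008 = 18.144
  N: 4 × 14.007 = 56.028
  O: 2 × 15.999 = 31.998
Sum: 10×12.011 + 18×1.008 + 4×14.007 + 2×15.999 = 226.280 → 226.28 g/mol.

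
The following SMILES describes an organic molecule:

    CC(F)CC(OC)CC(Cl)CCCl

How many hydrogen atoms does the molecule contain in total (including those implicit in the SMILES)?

17

Walk through each heavy atom and fill implicit hydrogens from standard valence (C 4, N 3, O 2, S 2, halogen 1):
  atom 1: C, bond orders sum to 1 (valence 4) → 3 H
  atom 2: C, bond orders sum to 3 (valence 4) → 1 H
  atom 3: F (halogen, monovalent) → 0 H
  atom 4: C, bond orders sum to 2 (valence 4) → 2 H
  atom 5: C, bond orders sum to 3 (valence 4) → 1 H
  atom 6: O, bond orders sum to 2 (valence 2) → 0 H
  atom 7: C, bond orders sum to 1 (valence 4) → 3 H
  atom 8: C, bond orders sum to 2 (valence 4) → 2 H
  atom 9: C, bond orders sum to 3 (valence 4) → 1 H
  atom 10: Cl (halogen, monovalent) → 0 H
  atom 11: C, bond orders sum to 2 (valence 4) → 2 H
  atom 12: C, bond orders sum to 2 (valence 4) → 2 H
  atom 13: Cl (halogen, monovalent) → 0 H
Total hydrogens: 17.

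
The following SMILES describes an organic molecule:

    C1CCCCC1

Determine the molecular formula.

Walk through each heavy atom and fill implicit hydrogens from standard valence (C 4, N 3, O 2, S 2, halogen 1):
  atom 1: C, bond orders sum to 2 (valence 4) → 2 H
  atom 2: C, bond orders sum to 2 (valence 4) → 2 H
  atom 3: C, bond orders sum to 2 (valence 4) → 2 H
  atom 4: C, bond orders sum to 2 (valence 4) → 2 H
  atom 5: C, bond orders sum to 2 (valence 4) → 2 H
  atom 6: C, bond orders sum to 2 (valence 4) → 2 H
Totals → C:6, H:12.

C6H12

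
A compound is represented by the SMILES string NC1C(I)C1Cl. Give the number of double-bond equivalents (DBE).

Degree of unsaturation = (number of rings) + (number of π bonds).
Ring closures in the SMILES: 1.
π bonds: none → 0 DoU from unsaturation.
Total DoU = 1 + 0 = 1.

1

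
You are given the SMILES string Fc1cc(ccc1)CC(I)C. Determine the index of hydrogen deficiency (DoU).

4

Molecular formula: C9H10FI.
DoU = (2C + 2 + N − H − X) / 2, where X is the halogen count and O/S are ignored.
    = (2·9 + 2 + 0 − 10 − 2) / 2 = 8 / 2 = 4.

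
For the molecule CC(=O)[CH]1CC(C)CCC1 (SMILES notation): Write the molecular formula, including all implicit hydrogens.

Walk through each heavy atom and fill implicit hydrogens from standard valence (C 4, N 3, O 2, S 2, halogen 1):
  atom 1: C, bond orders sum to 1 (valence 4) → 3 H
  atom 2: C, bond orders sum to 4 (valence 4) → 0 H
  atom 3: O, bond orders sum to 2 (valence 2) → 0 H
  atom 4: C with explicit H count 1
  atom 5: C, bond orders sum to 2 (valence 4) → 2 H
  atom 6: C, bond orders sum to 3 (valence 4) → 1 H
  atom 7: C, bond orders sum to 1 (valence 4) → 3 H
  atom 8: C, bond orders sum to 2 (valence 4) → 2 H
  atom 9: C, bond orders sum to 2 (valence 4) → 2 H
  atom 10: C, bond orders sum to 2 (valence 4) → 2 H
Totals → C:9, H:16, O:1.
In Hill order: C9H16O.

C9H16O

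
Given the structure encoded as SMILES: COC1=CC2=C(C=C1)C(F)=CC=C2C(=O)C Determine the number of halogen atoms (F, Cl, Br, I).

1

Halogen atoms appear at heavy-atom position 10 (1×F).
Other groups present: 1 ether, 1 ketone.
Halogen count: 1.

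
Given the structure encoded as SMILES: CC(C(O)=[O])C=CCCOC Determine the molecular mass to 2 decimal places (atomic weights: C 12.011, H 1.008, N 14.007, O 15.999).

First, the molecular formula is C8H14O3 (counting implicit H from valence).
  C: 8 × 12.011 = 96.088
  H: 14 × 1.008 = 14.112
  O: 3 × 15.999 = 47.997
Sum: 8×12.011 + 14×1.008 + 3×15.999 = 158.197 → 158.20 g/mol.

158.20 g/mol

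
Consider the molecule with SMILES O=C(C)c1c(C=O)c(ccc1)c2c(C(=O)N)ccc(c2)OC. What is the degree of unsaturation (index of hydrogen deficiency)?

11

Molecular formula: C17H15NO4.
DoU = (2C + 2 + N − H − X) / 2, where X is the halogen count and O/S are ignored.
    = (2·17 + 2 + 1 − 15 − 0) / 2 = 22 / 2 = 11.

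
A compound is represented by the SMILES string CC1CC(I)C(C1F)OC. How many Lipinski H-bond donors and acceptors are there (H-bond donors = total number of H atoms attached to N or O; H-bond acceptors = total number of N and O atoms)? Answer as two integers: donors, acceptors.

Donors: find every N or O and count the H atoms it carries.
  atom 9 (O): bond orders sum to 2 → 0 H
Lipinski HBD = 0.
Acceptors: N atoms = 0, O atoms = 1 → HBA = 1.

0, 1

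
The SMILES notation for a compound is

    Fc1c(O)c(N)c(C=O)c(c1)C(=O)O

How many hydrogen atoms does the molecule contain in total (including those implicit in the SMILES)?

6

Walk through each heavy atom and fill implicit hydrogens from standard valence (C 4, N 3, O 2, S 2, halogen 1); for lowercase aromatic atoms, an aromatic c carries 1 H when it has two neighbours and 0 H with three, and aromatic n carries 0 H:
  atom 1: F (halogen, monovalent) → 0 H
  atom 2: aromatic c, 3 neighbours → 0 H
  atom 3: aromatic c, 3 neighbours → 0 H
  atom 4: O, bond orders sum to 1 (valence 2) → 1 H
  atom 5: aromatic c, 3 neighbours → 0 H
  atom 6: N, bond orders sum to 1 (valence 3) → 2 H
  atom 7: aromatic c, 3 neighbours → 0 H
  atom 8: C, bond orders sum to 3 (valence 4) → 1 H
  atom 9: O, bond orders sum to 2 (valence 2) → 0 H
  atom 10: aromatic c, 3 neighbours → 0 H
  atom 11: aromatic c, 2 neighbours → 1 H
  atom 12: C, bond orders sum to 4 (valence 4) → 0 H
  atom 13: O, bond orders sum to 2 (valence 2) → 0 H
  atom 14: O, bond orders sum to 1 (valence 2) → 1 H
Total hydrogens: 6.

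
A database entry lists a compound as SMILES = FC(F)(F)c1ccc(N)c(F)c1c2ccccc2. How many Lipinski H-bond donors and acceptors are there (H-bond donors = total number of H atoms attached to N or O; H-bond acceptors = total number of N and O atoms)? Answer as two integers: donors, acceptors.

Donors: find every N or O and count the H atoms it carries.
  atom 9 (N): bond orders sum to 1 → 2 H
Lipinski HBD = 2.
Acceptors: N atoms = 1, O atoms = 0 → HBA = 1.

2, 1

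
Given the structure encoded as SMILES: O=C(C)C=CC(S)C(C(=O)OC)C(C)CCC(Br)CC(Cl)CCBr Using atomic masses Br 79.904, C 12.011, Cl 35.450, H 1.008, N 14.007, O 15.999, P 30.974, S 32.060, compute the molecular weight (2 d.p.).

First, the molecular formula is C17H27Br2ClO3S (counting implicit H from valence).
  Br: 2 × 79.904 = 159.808
  C: 17 × 12.011 = 204.187
  Cl: 1 × 35.450 = 35.450
  H: 27 × 1.008 = 27.216
  O: 3 × 15.999 = 47.997
  S: 1 × 32.060 = 32.060
Sum: 2×79.904 + 17×12.011 + 1×35.450 + 27×1.008 + 3×15.999 + 1×32.060 = 506.718 → 506.72 g/mol.

506.72 g/mol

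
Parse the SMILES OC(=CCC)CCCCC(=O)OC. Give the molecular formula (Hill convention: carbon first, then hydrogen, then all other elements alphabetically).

Walk through each heavy atom and fill implicit hydrogens from standard valence (C 4, N 3, O 2, S 2, halogen 1):
  atom 1: O, bond orders sum to 1 (valence 2) → 1 H
  atom 2: C, bond orders sum to 4 (valence 4) → 0 H
  atom 3: C, bond orders sum to 3 (valence 4) → 1 H
  atom 4: C, bond orders sum to 2 (valence 4) → 2 H
  atom 5: C, bond orders sum to 1 (valence 4) → 3 H
  atom 6: C, bond orders sum to 2 (valence 4) → 2 H
  atom 7: C, bond orders sum to 2 (valence 4) → 2 H
  atom 8: C, bond orders sum to 2 (valence 4) → 2 H
  atom 9: C, bond orders sum to 2 (valence 4) → 2 H
  atom 10: C, bond orders sum to 4 (valence 4) → 0 H
  atom 11: O, bond orders sum to 2 (valence 2) → 0 H
  atom 12: O, bond orders sum to 2 (valence 2) → 0 H
  atom 13: C, bond orders sum to 1 (valence 4) → 3 H
Totals → C:10, H:18, O:3.
In Hill order: C10H18O3.

C10H18O3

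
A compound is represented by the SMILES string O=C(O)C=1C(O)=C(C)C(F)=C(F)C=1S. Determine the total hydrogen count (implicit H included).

Walk through each heavy atom and fill implicit hydrogens from standard valence (C 4, N 3, O 2, S 2, halogen 1):
  atom 1: O, bond orders sum to 2 (valence 2) → 0 H
  atom 2: C, bond orders sum to 4 (valence 4) → 0 H
  atom 3: O, bond orders sum to 1 (valence 2) → 1 H
  atom 4: C, bond orders sum to 4 (valence 4) → 0 H
  atom 5: C, bond orders sum to 4 (valence 4) → 0 H
  atom 6: O, bond orders sum to 1 (valence 2) → 1 H
  atom 7: C, bond orders sum to 4 (valence 4) → 0 H
  atom 8: C, bond orders sum to 1 (valence 4) → 3 H
  atom 9: C, bond orders sum to 4 (valence 4) → 0 H
  atom 10: F (halogen, monovalent) → 0 H
  atom 11: C, bond orders sum to 4 (valence 4) → 0 H
  atom 12: F (halogen, monovalent) → 0 H
  atom 13: C, bond orders sum to 4 (valence 4) → 0 H
  atom 14: S, bond orders sum to 1 (valence 2) → 1 H
Total hydrogens: 6.

6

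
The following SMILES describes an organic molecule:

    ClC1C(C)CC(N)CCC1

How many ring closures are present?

1

In SMILES, each pair of matching ring-closure digits denotes one ring-closing bond; the number of such bonds equals the number of independent rings.
Ring-closure bonds here: 1.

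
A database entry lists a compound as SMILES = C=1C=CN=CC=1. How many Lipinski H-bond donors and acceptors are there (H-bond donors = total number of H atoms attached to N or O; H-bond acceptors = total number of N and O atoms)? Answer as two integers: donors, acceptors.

Donors: find every N or O and count the H atoms it carries.
  atom 4 (N): bond orders sum to 3 → 0 H
Lipinski HBD = 0.
Acceptors: N atoms = 1, O atoms = 0 → HBA = 1.

0, 1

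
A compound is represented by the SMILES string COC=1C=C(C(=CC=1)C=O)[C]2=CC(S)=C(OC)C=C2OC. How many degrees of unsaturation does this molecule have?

9

Degree of unsaturation = (number of rings) + (number of π bonds).
Ring closures in the SMILES: 2.
π bonds: 7 double bonds (each 1 DoU) → 7 DoU from unsaturation.
Total DoU = 2 + 7 = 9.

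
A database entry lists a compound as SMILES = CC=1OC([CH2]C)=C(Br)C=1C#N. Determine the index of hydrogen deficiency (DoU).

Molecular formula: C8H8BrNO.
DoU = (2C + 2 + N − H − X) / 2, where X is the halogen count and O/S are ignored.
    = (2·8 + 2 + 1 − 8 − 1) / 2 = 10 / 2 = 5.

5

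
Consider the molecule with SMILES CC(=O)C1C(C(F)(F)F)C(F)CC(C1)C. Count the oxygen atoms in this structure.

Scan the SMILES for O atoms (remember two-letter symbols like Cl and Br are single atoms).
Oxygen count: 1.

1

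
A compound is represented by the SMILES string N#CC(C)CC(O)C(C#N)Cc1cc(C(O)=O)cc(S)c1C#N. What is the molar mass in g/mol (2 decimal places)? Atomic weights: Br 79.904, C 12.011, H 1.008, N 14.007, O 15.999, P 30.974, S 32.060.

329.37 g/mol

First, the molecular formula is C16H15N3O3S (counting implicit H from valence).
  C: 16 × 12.011 = 192.176
  H: 15 × 1.008 = 15.120
  N: 3 × 14.007 = 42.021
  O: 3 × 15.999 = 47.997
  S: 1 × 32.060 = 32.060
Sum: 16×12.011 + 15×1.008 + 3×14.007 + 3×15.999 + 1×32.060 = 329.374 → 329.37 g/mol.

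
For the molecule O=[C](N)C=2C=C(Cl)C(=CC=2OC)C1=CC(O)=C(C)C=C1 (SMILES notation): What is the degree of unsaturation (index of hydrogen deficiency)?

Molecular formula: C15H14ClNO3.
DoU = (2C + 2 + N − H − X) / 2, where X is the halogen count and O/S are ignored.
    = (2·15 + 2 + 1 − 14 − 1) / 2 = 18 / 2 = 9.

9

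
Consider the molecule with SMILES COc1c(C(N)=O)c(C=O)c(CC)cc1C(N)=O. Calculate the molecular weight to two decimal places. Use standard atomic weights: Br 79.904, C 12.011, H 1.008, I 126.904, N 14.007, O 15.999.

First, the molecular formula is C12H14N2O4 (counting implicit H from valence).
  C: 12 × 12.011 = 144.132
  H: 14 × 1.008 = 14.112
  N: 2 × 14.007 = 28.014
  O: 4 × 15.999 = 63.996
Sum: 12×12.011 + 14×1.008 + 2×14.007 + 4×15.999 = 250.254 → 250.25 g/mol.

250.25 g/mol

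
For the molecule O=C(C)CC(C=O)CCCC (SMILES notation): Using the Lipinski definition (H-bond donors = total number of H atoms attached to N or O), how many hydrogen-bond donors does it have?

Donors: find every N or O and count the H atoms it carries.
  atom 1 (O): bond orders sum to 2 → 0 H
  atom 7 (O): bond orders sum to 2 → 0 H
Lipinski HBD = 0.

0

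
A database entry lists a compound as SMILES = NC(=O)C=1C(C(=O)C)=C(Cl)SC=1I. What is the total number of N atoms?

1

Scan the SMILES for N atoms (remember two-letter symbols like Cl and Br are single atoms).
Nitrogen count: 1.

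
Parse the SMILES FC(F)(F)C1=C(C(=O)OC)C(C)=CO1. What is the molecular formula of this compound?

C8H7F3O3

Walk through each heavy atom and fill implicit hydrogens from standard valence (C 4, N 3, O 2, S 2, halogen 1):
  atom 1: F (halogen, monovalent) → 0 H
  atom 2: C, bond orders sum to 4 (valence 4) → 0 H
  atom 3: F (halogen, monovalent) → 0 H
  atom 4: F (halogen, monovalent) → 0 H
  atom 5: C, bond orders sum to 4 (valence 4) → 0 H
  atom 6: C, bond orders sum to 4 (valence 4) → 0 H
  atom 7: C, bond orders sum to 4 (valence 4) → 0 H
  atom 8: O, bond orders sum to 2 (valence 2) → 0 H
  atom 9: O, bond orders sum to 2 (valence 2) → 0 H
  atom 10: C, bond orders sum to 1 (valence 4) → 3 H
  atom 11: C, bond orders sum to 4 (valence 4) → 0 H
  atom 12: C, bond orders sum to 1 (valence 4) → 3 H
  atom 13: C, bond orders sum to 3 (valence 4) → 1 H
  atom 14: O, bond orders sum to 2 (valence 2) → 0 H
Totals → C:8, H:7, F:3, O:3.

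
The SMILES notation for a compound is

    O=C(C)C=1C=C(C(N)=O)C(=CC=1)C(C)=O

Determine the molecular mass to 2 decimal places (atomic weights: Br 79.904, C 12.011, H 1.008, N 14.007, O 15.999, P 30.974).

205.21 g/mol

First, the molecular formula is C11H11NO3 (counting implicit H from valence).
  C: 11 × 12.011 = 132.121
  H: 11 × 1.008 = 11.088
  N: 1 × 14.007 = 14.007
  O: 3 × 15.999 = 47.997
Sum: 11×12.011 + 11×1.008 + 1×14.007 + 3×15.999 = 205.213 → 205.21 g/mol.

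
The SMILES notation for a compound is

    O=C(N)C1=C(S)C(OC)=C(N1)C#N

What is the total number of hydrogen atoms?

7

Walk through each heavy atom and fill implicit hydrogens from standard valence (C 4, N 3, O 2, S 2, halogen 1):
  atom 1: O, bond orders sum to 2 (valence 2) → 0 H
  atom 2: C, bond orders sum to 4 (valence 4) → 0 H
  atom 3: N, bond orders sum to 1 (valence 3) → 2 H
  atom 4: C, bond orders sum to 4 (valence 4) → 0 H
  atom 5: C, bond orders sum to 4 (valence 4) → 0 H
  atom 6: S, bond orders sum to 1 (valence 2) → 1 H
  atom 7: C, bond orders sum to 4 (valence 4) → 0 H
  atom 8: O, bond orders sum to 2 (valence 2) → 0 H
  atom 9: C, bond orders sum to 1 (valence 4) → 3 H
  atom 10: C, bond orders sum to 4 (valence 4) → 0 H
  atom 11: N, bond orders sum to 2 (valence 3) → 1 H
  atom 12: C, bond orders sum to 4 (valence 4) → 0 H
  atom 13: N, bond orders sum to 3 (valence 3) → 0 H
Total hydrogens: 7.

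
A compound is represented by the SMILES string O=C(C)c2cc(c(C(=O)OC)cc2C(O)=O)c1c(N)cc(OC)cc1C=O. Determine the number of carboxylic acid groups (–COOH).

The carboxylic acid motif appears at heavy-atom position 14 in the SMILES.
Other groups present: 1 aldehyde, 1 ester, 1 ether, 1 ketone, 1 primary amine.
Carboxylic acid count: 1.

1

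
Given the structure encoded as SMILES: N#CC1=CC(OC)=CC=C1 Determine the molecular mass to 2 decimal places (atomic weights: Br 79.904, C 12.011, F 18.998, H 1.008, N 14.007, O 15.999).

133.15 g/mol

First, the molecular formula is C8H7NO (counting implicit H from valence).
  C: 8 × 12.011 = 96.088
  H: 7 × 1.008 = 7.056
  N: 1 × 14.007 = 14.007
  O: 1 × 15.999 = 15.999
Sum: 8×12.011 + 7×1.008 + 1×14.007 + 1×15.999 = 133.150 → 133.15 g/mol.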